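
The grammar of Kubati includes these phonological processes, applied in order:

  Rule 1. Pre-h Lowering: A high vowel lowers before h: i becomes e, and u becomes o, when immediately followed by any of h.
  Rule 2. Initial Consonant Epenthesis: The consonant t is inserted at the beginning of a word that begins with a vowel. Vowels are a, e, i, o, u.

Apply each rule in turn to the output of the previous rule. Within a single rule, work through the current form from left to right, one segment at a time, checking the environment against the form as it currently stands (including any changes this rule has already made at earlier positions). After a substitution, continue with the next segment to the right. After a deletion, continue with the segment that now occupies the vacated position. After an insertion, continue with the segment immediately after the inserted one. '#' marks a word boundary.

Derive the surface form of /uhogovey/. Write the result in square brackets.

[tohogovey]

Rule 1 Pre-h Lowering: [uhogovey] → [ohogovey]
Rule 2 Initial Consonant Epenthesis: [ohogovey] → [tohogovey]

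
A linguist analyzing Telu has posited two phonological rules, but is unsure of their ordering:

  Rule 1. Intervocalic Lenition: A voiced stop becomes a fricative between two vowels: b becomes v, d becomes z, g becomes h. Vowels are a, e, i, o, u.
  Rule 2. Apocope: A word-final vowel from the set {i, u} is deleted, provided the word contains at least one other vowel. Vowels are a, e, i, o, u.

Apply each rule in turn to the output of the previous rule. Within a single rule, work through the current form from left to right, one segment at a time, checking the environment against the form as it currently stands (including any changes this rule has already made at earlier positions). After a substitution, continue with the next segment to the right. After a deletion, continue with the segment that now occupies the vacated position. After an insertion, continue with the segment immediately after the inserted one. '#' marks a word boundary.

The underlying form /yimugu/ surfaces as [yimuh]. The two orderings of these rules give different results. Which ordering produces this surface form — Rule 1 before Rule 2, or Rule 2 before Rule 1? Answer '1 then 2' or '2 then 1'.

Order 1 then 2:
  1 Intervocalic Lenition: [yimugu] → [yimuhu]
  2 Apocope: [yimuhu] → [yimuh]
  result: [yimuh]
Order 2 then 1:
  2 Apocope: [yimugu] → [yimug]
  1 Intervocalic Lenition: no change — [yimug]
  result: [yimug]

1 then 2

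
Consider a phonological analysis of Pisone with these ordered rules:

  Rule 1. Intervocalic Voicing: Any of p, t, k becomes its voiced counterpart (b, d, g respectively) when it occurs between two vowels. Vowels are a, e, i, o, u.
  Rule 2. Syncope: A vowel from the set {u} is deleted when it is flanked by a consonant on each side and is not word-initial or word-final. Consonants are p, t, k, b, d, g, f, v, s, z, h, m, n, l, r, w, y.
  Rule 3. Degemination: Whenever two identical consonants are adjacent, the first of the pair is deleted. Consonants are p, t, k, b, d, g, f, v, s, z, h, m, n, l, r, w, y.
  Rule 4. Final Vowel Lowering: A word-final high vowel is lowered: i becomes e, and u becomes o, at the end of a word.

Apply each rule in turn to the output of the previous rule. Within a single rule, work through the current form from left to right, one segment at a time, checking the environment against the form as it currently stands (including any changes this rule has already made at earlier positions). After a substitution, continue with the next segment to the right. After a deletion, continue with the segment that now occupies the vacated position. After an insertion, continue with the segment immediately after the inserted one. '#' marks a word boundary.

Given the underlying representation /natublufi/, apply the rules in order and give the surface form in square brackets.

Rule 1 Intervocalic Voicing: [natublufi] → [nadublufi]
Rule 2 Syncope: [nadublufi] → [nadblfi]
Rule 3 Degemination: no change — [nadblfi]
Rule 4 Final Vowel Lowering: [nadblfi] → [nadblfe]

[nadblfe]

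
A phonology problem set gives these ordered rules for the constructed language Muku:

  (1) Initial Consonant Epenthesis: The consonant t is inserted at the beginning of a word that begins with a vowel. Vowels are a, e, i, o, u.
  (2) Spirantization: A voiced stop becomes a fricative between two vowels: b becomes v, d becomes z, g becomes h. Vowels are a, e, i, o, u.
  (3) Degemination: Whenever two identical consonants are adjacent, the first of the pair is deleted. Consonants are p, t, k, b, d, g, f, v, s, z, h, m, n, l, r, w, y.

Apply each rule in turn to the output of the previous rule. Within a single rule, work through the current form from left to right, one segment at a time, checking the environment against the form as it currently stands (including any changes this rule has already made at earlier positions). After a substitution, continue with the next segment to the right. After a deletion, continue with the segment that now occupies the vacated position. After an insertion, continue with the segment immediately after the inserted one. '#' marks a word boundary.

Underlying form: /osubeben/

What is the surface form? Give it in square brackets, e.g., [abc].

[tosuveven]

(1) Initial Consonant Epenthesis: [osubeben] → [tosubeben]
(2) Spirantization: [tosubeben] → [tosuveven]
(3) Degemination: no change — [tosuveven]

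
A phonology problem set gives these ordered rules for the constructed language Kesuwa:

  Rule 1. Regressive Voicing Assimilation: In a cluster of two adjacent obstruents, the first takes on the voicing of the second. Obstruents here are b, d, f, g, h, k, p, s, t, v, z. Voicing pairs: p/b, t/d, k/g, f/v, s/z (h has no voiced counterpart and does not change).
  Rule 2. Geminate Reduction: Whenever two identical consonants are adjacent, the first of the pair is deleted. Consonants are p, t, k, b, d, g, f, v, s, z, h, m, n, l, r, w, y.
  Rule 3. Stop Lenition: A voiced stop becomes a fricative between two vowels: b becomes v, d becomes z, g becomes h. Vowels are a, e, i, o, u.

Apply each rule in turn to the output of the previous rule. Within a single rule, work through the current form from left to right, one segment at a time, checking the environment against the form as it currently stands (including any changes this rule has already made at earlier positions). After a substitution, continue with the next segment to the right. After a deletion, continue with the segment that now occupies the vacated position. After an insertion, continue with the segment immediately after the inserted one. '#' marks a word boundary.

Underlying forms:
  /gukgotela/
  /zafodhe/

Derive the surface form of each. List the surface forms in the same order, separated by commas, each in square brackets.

[guhotela], [zafothe]

/gukgotela/:
  Rule 1 Regressive Voicing Assimilation: [gukgotela] → [guggotela]
  Rule 2 Geminate Reduction: [guggotela] → [gugotela]
  Rule 3 Stop Lenition: [gugotela] → [guhotela]
/zafodhe/:
  Rule 1 Regressive Voicing Assimilation: [zafodhe] → [zafothe]
  Rule 2 Geminate Reduction: no change — [zafothe]
  Rule 3 Stop Lenition: no change — [zafothe]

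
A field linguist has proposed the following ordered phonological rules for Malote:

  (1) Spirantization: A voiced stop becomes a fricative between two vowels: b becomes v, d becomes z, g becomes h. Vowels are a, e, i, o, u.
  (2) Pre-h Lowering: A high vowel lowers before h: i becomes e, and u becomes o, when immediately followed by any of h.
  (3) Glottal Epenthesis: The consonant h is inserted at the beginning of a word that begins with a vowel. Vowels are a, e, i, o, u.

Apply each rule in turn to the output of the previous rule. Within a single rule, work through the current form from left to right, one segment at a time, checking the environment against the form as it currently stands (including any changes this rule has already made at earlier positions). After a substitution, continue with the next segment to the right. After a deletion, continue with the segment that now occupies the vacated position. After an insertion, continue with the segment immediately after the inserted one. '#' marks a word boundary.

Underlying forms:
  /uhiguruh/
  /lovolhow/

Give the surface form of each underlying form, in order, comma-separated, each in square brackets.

[hohehuroh], [lovolhow]

/uhiguruh/:
  (1) Spirantization: [uhiguruh] → [uhihuruh]
  (2) Pre-h Lowering: [uhihuruh] → [ohehuroh]
  (3) Glottal Epenthesis: [ohehuroh] → [hohehuroh]
/lovolhow/:
  (1) Spirantization: no change — [lovolhow]
  (2) Pre-h Lowering: no change — [lovolhow]
  (3) Glottal Epenthesis: no change — [lovolhow]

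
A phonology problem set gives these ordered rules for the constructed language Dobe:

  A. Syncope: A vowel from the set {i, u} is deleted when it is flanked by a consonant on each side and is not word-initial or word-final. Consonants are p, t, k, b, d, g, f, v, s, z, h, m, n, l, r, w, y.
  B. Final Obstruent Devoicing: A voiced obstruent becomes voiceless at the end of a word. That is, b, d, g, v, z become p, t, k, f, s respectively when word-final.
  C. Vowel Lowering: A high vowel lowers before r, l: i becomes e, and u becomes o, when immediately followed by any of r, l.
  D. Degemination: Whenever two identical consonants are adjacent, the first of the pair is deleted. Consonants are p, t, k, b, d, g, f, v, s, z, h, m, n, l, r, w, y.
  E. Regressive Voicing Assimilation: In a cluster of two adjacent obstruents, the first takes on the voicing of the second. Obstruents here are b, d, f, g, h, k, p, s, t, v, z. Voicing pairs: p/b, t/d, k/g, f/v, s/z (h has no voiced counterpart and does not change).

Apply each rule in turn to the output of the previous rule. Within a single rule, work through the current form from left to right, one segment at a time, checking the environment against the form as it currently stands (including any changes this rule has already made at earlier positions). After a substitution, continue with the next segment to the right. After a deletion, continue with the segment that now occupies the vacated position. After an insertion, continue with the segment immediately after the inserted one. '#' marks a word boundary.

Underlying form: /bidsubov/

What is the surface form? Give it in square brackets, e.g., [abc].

[btzbof]

A Syncope: [bidsubov] → [bdsbov]
B Final Obstruent Devoicing: [bdsbov] → [bdsbof]
C Vowel Lowering: no change — [bdsbof]
D Degemination: no change — [bdsbof]
E Regressive Voicing Assimilation: [bdsbof] → [btzbof]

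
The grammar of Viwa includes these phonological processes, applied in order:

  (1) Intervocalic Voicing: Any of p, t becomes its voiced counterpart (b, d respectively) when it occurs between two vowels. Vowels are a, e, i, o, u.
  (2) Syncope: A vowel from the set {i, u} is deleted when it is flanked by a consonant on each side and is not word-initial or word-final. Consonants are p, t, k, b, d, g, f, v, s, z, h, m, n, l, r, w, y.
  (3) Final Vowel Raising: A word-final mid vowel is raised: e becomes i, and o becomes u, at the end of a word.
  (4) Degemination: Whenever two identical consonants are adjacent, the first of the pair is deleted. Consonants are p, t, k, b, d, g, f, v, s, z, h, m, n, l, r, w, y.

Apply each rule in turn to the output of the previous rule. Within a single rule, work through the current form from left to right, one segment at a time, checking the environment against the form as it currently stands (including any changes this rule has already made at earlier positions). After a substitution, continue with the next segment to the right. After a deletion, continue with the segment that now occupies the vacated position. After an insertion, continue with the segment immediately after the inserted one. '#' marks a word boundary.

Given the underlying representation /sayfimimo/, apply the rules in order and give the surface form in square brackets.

(1) Intervocalic Voicing: no change — [sayfimimo]
(2) Syncope: [sayfimimo] → [sayfmmo]
(3) Final Vowel Raising: [sayfmmo] → [sayfmmu]
(4) Degemination: [sayfmmu] → [sayfmu]

[sayfmu]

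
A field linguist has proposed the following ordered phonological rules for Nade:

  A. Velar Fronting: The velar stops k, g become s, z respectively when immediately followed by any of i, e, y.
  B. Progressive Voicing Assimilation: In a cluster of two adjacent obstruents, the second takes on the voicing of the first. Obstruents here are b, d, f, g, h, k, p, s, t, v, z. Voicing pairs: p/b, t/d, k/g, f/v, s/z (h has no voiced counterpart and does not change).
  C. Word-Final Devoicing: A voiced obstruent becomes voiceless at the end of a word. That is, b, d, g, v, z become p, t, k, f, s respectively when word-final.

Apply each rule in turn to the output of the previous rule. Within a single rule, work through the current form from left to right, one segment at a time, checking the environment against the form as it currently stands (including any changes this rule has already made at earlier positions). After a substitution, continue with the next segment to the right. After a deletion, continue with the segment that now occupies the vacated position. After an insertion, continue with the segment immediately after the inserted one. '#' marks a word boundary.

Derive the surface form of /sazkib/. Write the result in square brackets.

A Velar Fronting: [sazkib] → [sazsib]
B Progressive Voicing Assimilation: [sazsib] → [sazzib]
C Word-Final Devoicing: [sazzib] → [sazzip]

[sazzip]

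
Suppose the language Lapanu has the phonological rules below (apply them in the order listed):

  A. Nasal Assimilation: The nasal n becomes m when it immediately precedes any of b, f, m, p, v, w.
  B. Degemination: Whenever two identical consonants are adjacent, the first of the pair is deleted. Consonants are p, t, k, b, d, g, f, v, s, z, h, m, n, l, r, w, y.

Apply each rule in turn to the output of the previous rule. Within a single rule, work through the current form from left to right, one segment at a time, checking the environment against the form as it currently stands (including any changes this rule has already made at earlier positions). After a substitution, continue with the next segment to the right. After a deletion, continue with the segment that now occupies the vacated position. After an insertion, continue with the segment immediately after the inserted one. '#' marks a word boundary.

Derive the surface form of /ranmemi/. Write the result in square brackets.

[ramemi]

A Nasal Assimilation: [ranmemi] → [rammemi]
B Degemination: [rammemi] → [ramemi]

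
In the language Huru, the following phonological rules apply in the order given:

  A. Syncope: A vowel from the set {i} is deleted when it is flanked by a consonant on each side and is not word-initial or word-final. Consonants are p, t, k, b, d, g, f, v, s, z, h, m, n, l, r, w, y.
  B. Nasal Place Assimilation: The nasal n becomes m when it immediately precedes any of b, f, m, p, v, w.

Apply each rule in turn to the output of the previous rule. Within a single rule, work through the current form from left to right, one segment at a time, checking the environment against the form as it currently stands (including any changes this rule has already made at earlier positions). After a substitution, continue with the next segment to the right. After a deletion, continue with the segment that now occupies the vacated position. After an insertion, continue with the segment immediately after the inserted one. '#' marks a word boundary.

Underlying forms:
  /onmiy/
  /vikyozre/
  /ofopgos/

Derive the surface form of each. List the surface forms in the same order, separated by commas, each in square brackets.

/onmiy/:
  A Syncope: [onmiy] → [onmy]
  B Nasal Place Assimilation: [onmy] → [ommy]
/vikyozre/:
  A Syncope: [vikyozre] → [vkyozre]
  B Nasal Place Assimilation: no change — [vkyozre]
/ofopgos/:
  A Syncope: no change — [ofopgos]
  B Nasal Place Assimilation: no change — [ofopgos]

[ommy], [vkyozre], [ofopgos]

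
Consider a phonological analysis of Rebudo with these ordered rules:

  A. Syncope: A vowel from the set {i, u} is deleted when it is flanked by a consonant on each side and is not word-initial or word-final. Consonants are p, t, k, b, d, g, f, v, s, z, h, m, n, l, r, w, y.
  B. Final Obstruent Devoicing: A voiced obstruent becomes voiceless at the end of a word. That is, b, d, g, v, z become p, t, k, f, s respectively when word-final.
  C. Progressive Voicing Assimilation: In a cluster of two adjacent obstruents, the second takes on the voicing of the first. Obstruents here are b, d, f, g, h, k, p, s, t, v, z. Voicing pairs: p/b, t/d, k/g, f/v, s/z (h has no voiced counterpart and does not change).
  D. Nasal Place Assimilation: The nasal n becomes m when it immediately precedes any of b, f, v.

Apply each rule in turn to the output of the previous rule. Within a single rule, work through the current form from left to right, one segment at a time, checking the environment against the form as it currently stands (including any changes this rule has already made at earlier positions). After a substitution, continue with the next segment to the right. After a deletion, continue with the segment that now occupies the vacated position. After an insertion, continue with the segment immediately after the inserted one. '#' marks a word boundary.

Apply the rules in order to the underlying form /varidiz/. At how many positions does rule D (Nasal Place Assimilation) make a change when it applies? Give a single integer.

0

A Syncope: [varidiz] → [vardz]
B Final Obstruent Devoicing: [vardz] → [vards]
C Progressive Voicing Assimilation: [vards] → [vardz]
D Nasal Place Assimilation: no change — [vardz]
Rule D changed 0 position(s).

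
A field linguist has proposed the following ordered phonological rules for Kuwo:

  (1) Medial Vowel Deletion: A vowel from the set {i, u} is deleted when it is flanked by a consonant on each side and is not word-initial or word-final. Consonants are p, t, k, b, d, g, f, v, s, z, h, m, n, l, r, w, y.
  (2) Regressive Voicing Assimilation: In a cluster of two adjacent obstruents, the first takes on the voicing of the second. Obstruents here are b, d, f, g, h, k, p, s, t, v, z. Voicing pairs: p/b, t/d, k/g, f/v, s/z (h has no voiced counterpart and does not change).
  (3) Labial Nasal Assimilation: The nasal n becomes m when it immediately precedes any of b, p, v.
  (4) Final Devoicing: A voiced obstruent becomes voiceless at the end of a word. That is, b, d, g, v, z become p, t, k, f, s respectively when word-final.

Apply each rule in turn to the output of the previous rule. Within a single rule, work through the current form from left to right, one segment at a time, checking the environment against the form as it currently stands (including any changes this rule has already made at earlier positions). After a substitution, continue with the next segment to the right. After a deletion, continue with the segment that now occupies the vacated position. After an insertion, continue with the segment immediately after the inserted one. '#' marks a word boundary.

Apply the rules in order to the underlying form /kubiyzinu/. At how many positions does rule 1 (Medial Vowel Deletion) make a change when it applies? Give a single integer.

(1) Medial Vowel Deletion: [kubiyzinu] → [kbyznu]
(2) Regressive Voicing Assimilation: [kbyznu] → [gbyznu]
(3) Labial Nasal Assimilation: no change — [gbyznu]
(4) Final Devoicing: no change — [gbyznu]
Rule 1 changed 3 position(s).

3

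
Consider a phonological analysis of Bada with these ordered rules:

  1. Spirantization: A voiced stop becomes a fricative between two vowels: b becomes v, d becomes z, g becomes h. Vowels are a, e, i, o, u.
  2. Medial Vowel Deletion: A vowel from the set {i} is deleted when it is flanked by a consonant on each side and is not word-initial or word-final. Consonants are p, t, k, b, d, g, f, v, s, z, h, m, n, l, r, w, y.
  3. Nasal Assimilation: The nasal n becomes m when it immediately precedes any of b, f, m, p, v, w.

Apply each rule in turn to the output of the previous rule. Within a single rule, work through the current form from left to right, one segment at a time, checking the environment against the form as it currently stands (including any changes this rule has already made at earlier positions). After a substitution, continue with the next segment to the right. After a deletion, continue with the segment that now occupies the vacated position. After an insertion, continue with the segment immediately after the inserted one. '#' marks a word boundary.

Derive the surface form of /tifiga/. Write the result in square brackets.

[tfha]

1 Spirantization: [tifiga] → [tifiha]
2 Medial Vowel Deletion: [tifiha] → [tfha]
3 Nasal Assimilation: no change — [tfha]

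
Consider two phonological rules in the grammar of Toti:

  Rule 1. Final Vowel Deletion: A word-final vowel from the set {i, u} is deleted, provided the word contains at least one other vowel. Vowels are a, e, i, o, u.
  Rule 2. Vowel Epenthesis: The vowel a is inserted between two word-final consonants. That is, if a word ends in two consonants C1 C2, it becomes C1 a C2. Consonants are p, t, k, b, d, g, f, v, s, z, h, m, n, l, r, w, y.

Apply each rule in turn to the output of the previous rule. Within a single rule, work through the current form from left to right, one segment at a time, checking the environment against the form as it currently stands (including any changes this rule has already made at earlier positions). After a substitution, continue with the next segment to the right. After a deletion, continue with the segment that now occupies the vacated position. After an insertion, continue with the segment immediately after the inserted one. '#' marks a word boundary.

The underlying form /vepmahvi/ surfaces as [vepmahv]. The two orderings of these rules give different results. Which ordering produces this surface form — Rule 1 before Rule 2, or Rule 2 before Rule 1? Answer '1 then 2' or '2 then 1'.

2 then 1

Order 1 then 2:
  1 Final Vowel Deletion: [vepmahvi] → [vepmahv]
  2 Vowel Epenthesis: [vepmahv] → [vepmahav]
  result: [vepmahav]
Order 2 then 1:
  2 Vowel Epenthesis: no change — [vepmahvi]
  1 Final Vowel Deletion: [vepmahvi] → [vepmahv]
  result: [vepmahv]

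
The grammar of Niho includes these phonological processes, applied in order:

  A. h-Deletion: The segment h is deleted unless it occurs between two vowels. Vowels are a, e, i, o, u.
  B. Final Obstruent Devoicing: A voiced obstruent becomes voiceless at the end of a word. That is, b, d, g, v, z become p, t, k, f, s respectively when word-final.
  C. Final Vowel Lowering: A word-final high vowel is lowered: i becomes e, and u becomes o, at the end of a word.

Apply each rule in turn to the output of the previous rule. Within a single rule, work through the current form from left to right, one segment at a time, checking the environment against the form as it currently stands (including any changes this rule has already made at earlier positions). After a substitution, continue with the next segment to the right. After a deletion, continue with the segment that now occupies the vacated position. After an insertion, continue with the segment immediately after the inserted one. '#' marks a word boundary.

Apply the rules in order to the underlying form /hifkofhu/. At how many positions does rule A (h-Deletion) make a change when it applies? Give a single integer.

A h-Deletion: [hifkofhu] → [ifkofu]
B Final Obstruent Devoicing: no change — [ifkofu]
C Final Vowel Lowering: [ifkofu] → [ifkofo]
Rule A changed 2 position(s).

2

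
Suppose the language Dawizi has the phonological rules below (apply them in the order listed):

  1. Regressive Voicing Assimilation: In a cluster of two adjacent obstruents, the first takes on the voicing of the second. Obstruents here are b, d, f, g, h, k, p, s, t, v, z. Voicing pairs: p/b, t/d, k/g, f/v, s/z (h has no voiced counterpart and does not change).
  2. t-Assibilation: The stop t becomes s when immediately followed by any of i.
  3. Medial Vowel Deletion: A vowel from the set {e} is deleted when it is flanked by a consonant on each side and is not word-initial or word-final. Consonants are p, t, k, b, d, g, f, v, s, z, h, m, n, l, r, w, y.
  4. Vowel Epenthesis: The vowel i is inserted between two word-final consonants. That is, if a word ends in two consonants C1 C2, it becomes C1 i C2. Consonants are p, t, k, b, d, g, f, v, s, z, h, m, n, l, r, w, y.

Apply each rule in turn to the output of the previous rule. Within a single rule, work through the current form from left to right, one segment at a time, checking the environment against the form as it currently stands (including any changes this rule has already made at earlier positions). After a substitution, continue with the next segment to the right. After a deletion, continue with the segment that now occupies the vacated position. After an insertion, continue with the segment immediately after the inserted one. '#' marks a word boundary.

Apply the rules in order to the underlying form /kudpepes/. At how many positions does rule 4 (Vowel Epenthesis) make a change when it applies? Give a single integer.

1

1 Regressive Voicing Assimilation: [kudpepes] → [kutpepes]
2 t-Assibilation: no change — [kutpepes]
3 Medial Vowel Deletion: [kutpepes] → [kutpps]
4 Vowel Epenthesis: [kutpps] → [kutppis]
Rule 4 changed 1 position(s).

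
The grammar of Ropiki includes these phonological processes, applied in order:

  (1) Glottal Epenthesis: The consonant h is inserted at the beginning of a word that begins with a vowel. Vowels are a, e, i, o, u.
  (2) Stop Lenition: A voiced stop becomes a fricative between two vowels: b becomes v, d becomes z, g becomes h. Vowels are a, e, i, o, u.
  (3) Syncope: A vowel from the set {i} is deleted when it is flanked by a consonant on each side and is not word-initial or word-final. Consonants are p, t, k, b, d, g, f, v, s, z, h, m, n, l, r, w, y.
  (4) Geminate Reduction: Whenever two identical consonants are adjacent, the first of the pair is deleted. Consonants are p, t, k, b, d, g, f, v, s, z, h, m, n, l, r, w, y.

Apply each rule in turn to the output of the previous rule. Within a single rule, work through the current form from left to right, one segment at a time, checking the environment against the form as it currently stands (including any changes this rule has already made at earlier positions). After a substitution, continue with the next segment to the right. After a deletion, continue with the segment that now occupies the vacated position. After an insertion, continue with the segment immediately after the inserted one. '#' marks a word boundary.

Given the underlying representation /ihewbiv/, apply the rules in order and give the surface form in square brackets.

[hewbv]

(1) Glottal Epenthesis: [ihewbiv] → [hihewbiv]
(2) Stop Lenition: no change — [hihewbiv]
(3) Syncope: [hihewbiv] → [hhewbv]
(4) Geminate Reduction: [hhewbv] → [hewbv]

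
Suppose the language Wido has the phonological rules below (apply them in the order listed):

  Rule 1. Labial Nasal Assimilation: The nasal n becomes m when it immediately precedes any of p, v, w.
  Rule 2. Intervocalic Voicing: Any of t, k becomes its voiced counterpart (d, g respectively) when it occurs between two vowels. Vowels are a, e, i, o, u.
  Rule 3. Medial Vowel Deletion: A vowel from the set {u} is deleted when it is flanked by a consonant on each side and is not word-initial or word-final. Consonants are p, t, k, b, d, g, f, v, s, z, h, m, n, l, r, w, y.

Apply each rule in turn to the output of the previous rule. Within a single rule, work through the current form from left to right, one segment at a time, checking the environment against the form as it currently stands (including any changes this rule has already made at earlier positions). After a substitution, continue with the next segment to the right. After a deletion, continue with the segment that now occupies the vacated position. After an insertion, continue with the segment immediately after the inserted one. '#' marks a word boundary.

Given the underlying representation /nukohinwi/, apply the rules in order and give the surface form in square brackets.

[ngohimwi]

Rule 1 Labial Nasal Assimilation: [nukohinwi] → [nukohimwi]
Rule 2 Intervocalic Voicing: [nukohimwi] → [nugohimwi]
Rule 3 Medial Vowel Deletion: [nugohimwi] → [ngohimwi]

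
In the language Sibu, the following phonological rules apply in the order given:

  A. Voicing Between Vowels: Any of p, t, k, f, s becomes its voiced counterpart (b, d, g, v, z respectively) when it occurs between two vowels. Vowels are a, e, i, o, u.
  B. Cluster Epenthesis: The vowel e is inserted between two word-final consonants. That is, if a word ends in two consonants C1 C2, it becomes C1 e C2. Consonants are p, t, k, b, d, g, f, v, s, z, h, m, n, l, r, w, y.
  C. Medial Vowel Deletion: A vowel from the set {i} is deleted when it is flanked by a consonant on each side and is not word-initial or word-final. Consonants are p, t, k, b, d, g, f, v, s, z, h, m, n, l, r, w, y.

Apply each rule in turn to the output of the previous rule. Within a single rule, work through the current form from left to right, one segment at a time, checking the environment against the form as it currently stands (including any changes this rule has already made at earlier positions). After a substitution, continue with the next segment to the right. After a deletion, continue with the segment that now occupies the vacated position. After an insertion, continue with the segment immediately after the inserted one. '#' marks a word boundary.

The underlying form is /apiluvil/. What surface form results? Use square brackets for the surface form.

A Voicing Between Vowels: [apiluvil] → [abiluvil]
B Cluster Epenthesis: no change — [abiluvil]
C Medial Vowel Deletion: [abiluvil] → [abluvl]

[abluvl]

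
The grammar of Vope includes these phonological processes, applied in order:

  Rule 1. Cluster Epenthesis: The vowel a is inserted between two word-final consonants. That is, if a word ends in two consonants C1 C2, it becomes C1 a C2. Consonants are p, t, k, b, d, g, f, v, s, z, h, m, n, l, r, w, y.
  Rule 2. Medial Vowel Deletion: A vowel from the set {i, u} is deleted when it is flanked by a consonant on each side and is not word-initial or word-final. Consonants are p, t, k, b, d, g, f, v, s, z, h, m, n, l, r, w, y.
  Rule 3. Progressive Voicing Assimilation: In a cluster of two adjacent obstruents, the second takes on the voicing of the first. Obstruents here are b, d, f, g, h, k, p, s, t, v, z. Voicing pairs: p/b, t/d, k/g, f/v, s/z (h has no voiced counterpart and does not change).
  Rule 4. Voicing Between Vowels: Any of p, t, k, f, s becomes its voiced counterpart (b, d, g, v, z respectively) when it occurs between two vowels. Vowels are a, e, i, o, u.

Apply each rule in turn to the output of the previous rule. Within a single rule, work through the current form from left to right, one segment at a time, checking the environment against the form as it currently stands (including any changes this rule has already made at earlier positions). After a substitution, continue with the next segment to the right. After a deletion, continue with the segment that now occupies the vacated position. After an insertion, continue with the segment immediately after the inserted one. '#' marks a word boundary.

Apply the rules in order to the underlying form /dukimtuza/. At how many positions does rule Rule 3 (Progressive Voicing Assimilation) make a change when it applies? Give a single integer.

2

Rule 1 Cluster Epenthesis: no change — [dukimtuza]
Rule 2 Medial Vowel Deletion: [dukimtuza] → [dkmtza]
Rule 3 Progressive Voicing Assimilation: [dkmtza] → [dgmtsa]
Rule 4 Voicing Between Vowels: no change — [dgmtsa]
Rule Rule 3 changed 2 position(s).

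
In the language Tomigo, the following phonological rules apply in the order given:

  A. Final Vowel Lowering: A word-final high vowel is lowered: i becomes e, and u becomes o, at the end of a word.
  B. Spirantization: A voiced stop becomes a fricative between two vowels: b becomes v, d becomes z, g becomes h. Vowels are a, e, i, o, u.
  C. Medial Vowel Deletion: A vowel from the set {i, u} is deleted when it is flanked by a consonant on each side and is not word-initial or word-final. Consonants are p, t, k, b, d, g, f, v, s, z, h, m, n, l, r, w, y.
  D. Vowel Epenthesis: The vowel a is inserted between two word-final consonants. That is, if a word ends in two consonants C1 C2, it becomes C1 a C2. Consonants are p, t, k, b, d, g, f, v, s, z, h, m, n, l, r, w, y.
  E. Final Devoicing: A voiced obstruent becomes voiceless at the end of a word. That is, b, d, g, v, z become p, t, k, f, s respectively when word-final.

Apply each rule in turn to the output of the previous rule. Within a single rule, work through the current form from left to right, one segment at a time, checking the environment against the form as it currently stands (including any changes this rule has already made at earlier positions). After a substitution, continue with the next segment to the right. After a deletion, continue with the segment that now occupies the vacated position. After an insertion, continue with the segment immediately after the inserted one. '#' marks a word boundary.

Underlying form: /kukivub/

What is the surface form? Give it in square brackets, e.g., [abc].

A Final Vowel Lowering: no change — [kukivub]
B Spirantization: no change — [kukivub]
C Medial Vowel Deletion: [kukivub] → [kkvb]
D Vowel Epenthesis: [kkvb] → [kkvab]
E Final Devoicing: [kkvab] → [kkvap]

[kkvap]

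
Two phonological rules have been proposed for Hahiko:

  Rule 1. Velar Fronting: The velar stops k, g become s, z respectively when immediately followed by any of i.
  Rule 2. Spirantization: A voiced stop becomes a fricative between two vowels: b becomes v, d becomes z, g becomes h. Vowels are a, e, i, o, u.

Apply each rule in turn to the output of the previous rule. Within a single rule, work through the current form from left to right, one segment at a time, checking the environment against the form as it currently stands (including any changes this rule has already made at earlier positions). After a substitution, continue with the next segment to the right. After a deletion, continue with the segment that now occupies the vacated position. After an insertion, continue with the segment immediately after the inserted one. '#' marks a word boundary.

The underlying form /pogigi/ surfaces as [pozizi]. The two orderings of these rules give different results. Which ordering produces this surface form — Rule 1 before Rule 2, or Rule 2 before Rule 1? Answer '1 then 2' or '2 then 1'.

Order 1 then 2:
  1 Velar Fronting: [pogigi] → [pozizi]
  2 Spirantization: no change — [pozizi]
  result: [pozizi]
Order 2 then 1:
  2 Spirantization: [pogigi] → [pohihi]
  1 Velar Fronting: no change — [pohihi]
  result: [pohihi]

1 then 2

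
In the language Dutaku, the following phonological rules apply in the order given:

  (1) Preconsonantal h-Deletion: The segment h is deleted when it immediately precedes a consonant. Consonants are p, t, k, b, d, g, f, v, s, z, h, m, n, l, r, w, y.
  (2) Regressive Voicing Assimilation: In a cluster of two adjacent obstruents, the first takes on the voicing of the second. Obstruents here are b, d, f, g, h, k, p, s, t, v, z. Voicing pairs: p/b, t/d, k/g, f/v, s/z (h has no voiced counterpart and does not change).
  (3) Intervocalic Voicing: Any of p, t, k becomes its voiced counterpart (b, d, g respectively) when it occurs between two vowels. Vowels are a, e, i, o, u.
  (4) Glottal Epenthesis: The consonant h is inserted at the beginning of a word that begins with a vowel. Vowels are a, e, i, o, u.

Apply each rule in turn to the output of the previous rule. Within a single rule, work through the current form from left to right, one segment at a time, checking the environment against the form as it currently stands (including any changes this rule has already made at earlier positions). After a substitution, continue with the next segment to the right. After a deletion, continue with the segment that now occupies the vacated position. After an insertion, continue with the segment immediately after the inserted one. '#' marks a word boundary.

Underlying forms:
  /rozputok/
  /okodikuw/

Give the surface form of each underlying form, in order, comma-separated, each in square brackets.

[rospudok], [hogodiguw]

/rozputok/:
  (1) Preconsonantal h-Deletion: no change — [rozputok]
  (2) Regressive Voicing Assimilation: [rozputok] → [rosputok]
  (3) Intervocalic Voicing: [rosputok] → [rospudok]
  (4) Glottal Epenthesis: no change — [rospudok]
/okodikuw/:
  (1) Preconsonantal h-Deletion: no change — [okodikuw]
  (2) Regressive Voicing Assimilation: no change — [okodikuw]
  (3) Intervocalic Voicing: [okodikuw] → [ogodiguw]
  (4) Glottal Epenthesis: [ogodiguw] → [hogodiguw]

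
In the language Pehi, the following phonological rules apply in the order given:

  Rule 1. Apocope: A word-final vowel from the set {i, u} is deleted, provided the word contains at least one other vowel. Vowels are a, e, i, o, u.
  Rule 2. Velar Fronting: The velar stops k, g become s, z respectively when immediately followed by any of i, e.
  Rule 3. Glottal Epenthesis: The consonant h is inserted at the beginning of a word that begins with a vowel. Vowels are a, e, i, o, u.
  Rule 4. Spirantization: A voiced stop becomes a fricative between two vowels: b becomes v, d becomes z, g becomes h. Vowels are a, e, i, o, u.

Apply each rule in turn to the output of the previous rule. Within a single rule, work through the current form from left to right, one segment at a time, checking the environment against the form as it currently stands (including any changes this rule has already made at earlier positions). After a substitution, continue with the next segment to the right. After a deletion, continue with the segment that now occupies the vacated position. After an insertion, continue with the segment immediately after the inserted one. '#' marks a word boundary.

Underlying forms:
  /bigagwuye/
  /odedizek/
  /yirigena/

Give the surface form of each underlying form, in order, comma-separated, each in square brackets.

/bigagwuye/:
  Rule 1 Apocope: no change — [bigagwuye]
  Rule 2 Velar Fronting: no change — [bigagwuye]
  Rule 3 Glottal Epenthesis: no change — [bigagwuye]
  Rule 4 Spirantization: [bigagwuye] → [bihagwuye]
/odedizek/:
  Rule 1 Apocope: no change — [odedizek]
  Rule 2 Velar Fronting: no change — [odedizek]
  Rule 3 Glottal Epenthesis: [odedizek] → [hodedizek]
  Rule 4 Spirantization: [hodedizek] → [hozezizek]
/yirigena/:
  Rule 1 Apocope: no change — [yirigena]
  Rule 2 Velar Fronting: [yirigena] → [yirizena]
  Rule 3 Glottal Epenthesis: no change — [yirizena]
  Rule 4 Spirantization: no change — [yirizena]

[bihagwuye], [hozezizek], [yirizena]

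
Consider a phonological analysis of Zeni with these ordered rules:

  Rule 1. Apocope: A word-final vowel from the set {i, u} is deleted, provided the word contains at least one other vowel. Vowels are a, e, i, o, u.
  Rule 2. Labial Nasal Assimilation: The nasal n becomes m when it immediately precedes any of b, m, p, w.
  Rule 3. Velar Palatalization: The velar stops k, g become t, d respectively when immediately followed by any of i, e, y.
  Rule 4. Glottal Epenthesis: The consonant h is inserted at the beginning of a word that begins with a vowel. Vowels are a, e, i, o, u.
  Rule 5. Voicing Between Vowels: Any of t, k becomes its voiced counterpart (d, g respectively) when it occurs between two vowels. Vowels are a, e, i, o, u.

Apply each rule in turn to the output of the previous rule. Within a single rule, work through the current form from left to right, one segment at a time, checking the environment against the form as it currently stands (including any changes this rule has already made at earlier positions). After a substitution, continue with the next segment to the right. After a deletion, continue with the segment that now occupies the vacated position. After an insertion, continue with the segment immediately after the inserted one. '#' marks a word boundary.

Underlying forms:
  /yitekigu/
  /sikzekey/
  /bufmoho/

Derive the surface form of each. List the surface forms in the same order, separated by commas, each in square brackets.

/yitekigu/:
  Rule 1 Apocope: [yitekigu] → [yitekig]
  Rule 2 Labial Nasal Assimilation: no change — [yitekig]
  Rule 3 Velar Palatalization: [yitekig] → [yitetig]
  Rule 4 Glottal Epenthesis: no change — [yitetig]
  Rule 5 Voicing Between Vowels: [yitetig] → [yidedig]
/sikzekey/:
  Rule 1 Apocope: no change — [sikzekey]
  Rule 2 Labial Nasal Assimilation: no change — [sikzekey]
  Rule 3 Velar Palatalization: [sikzekey] → [sikzetey]
  Rule 4 Glottal Epenthesis: no change — [sikzetey]
  Rule 5 Voicing Between Vowels: [sikzetey] → [sikzedey]
/bufmoho/:
  Rule 1 Apocope: no change — [bufmoho]
  Rule 2 Labial Nasal Assimilation: no change — [bufmoho]
  Rule 3 Velar Palatalization: no change — [bufmoho]
  Rule 4 Glottal Epenthesis: no change — [bufmoho]
  Rule 5 Voicing Between Vowels: no change — [bufmoho]

[yidedig], [sikzedey], [bufmoho]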